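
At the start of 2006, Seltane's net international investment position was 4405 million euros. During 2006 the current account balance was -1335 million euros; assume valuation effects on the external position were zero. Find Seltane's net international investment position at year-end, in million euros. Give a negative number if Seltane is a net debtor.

3070

With no valuation effects, change in NIIP = current account = -1335
End-of-year NIIP = 4405 + (-1335) = 3070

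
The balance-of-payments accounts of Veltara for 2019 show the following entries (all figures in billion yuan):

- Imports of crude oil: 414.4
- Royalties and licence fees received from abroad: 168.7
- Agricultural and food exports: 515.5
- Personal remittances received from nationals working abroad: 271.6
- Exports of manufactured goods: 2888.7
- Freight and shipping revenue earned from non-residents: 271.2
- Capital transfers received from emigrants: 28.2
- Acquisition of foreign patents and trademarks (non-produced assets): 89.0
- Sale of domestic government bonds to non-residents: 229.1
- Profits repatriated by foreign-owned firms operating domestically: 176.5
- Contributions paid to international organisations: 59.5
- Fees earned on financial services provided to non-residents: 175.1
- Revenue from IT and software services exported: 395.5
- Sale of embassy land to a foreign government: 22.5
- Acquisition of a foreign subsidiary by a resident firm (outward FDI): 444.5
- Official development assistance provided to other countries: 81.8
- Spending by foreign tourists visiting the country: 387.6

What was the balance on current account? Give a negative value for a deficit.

Goods: -414.4 + 2888.7 + 515.5 = 2989.8
Services: 175.1 + 395.5 + 271.2 + 168.7 + 387.6 = 1398.1
Primary income: -176.5
Secondary income: -59.5 - 81.8 + 271.6 = 130.3
Current account = 2989.8 + 1398.1 + (-176.5) + 130.3 = 4341.7
(Excluded from the current account — capital account: capital transfers received from emigrants 28.2, acquisition of foreign patents and trademarks (non-produced assets) 89.0, sale of embassy land to a foreign government 22.5; financial account: sale of domestic government bonds to non-residents 229.1, acquisition of a foreign subsidiary by a resident firm (outward FDI) 444.5.)

4341.7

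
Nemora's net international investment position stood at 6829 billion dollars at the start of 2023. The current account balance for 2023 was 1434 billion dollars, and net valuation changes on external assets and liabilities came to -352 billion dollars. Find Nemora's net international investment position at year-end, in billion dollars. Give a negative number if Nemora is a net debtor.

Change in NIIP = current account + net valuation change = 1434 + (-352) = 1082
End-of-year NIIP = 6829 + 1082 = 7911

7911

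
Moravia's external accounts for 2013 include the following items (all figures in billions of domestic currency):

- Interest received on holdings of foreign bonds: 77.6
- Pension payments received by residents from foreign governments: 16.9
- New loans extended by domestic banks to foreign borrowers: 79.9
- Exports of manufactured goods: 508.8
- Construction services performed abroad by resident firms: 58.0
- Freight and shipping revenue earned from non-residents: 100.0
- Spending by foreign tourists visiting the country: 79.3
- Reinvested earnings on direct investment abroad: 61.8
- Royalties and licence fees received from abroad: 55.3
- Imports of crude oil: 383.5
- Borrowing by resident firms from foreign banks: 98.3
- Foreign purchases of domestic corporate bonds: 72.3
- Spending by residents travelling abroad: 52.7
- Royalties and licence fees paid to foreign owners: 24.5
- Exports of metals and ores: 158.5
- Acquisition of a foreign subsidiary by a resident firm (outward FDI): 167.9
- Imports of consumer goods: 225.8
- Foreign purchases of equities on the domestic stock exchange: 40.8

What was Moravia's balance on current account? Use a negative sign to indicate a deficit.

429.7

Goods: 508.8 - 383.5 - 225.8 + 158.5 = 58.0
Services: -24.5 + 100.0 + 79.3 + 55.3 + 58.0 - 52.7 = 215.4
Primary income: 77.6 + 61.8 = 139.4
Secondary income: 16.9
Current account = 58.0 + 215.4 + 139.4 + 16.9 = 429.7
(Excluded from the current account — financial account: new loans extended by domestic banks to foreign borrowers 79.9, borrowing by resident firms from foreign banks 98.3, foreign purchases of domestic corporate bonds 72.3, acquisition of a foreign subsidiary by a resident firm (outward FDI) 167.9, foreign purchases of equities on the domestic stock exchange 40.8.)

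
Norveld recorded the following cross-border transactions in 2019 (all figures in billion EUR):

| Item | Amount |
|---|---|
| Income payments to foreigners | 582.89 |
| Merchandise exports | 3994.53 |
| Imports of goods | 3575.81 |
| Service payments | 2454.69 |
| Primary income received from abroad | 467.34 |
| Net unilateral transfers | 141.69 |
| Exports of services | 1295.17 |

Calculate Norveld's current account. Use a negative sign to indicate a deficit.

Goods balance = 3994.53 - 3575.81 = 418.72
Services balance = 1295.17 - 2454.69 = -1159.52
Trade balance (goods + services) = 418.72 + (-1159.52) = -740.80
Net primary income = 467.34 - 582.89 = -115.55
Net secondary income = 141.69
Current account = -740.80 + (-115.55) + 141.69 = -714.66

-714.66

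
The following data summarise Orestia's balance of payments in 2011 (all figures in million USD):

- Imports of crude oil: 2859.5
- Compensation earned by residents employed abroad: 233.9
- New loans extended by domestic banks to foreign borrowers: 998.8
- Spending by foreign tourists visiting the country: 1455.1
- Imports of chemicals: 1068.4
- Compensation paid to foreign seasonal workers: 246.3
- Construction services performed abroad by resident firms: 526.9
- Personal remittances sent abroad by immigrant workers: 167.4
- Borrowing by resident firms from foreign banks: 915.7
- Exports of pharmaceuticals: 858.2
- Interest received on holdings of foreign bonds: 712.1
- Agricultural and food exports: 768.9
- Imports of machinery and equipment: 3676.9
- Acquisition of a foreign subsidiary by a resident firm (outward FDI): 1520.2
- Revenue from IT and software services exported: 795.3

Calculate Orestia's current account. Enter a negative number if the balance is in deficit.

-2668.1

Goods: 858.2 + 768.9 - 2859.5 - 1068.4 - 3676.9 = -5977.7
Services: 795.3 + 526.9 + 1455.1 = 2777.3
Primary income: 712.1 + 233.9 - 246.3 = 699.7
Secondary income: -167.4
Current account = (-5977.7) + 2777.3 + 699.7 + (-167.4) = -2668.1
(Excluded from the current account — financial account: new loans extended by domestic banks to foreign borrowers 998.8, borrowing by resident firms from foreign banks 915.7, acquisition of a foreign subsidiary by a resident firm (outward FDI) 1520.2.)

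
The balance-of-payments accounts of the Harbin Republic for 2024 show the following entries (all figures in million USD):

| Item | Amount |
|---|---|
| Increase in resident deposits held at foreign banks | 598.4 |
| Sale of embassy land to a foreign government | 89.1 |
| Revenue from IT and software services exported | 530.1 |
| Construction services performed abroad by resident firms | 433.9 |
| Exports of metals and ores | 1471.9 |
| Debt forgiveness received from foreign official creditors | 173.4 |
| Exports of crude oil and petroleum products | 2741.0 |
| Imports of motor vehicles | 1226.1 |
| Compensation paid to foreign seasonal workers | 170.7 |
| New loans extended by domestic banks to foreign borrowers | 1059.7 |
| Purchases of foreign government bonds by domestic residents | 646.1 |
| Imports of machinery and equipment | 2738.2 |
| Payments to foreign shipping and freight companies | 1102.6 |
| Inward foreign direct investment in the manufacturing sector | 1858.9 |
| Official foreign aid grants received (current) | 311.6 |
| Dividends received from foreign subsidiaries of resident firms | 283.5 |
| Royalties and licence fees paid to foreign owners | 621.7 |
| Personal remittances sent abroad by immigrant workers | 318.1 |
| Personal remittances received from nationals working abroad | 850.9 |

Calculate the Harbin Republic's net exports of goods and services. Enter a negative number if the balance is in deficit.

Goods: -2738.2 + 1471.9 - 1226.1 + 2741.0 = 248.6
Services: -621.7 + 530.1 - 1102.6 + 433.9 = -760.3
Trade balance = 248.6 + (-760.3) = -511.7
(Excluded from the trade balance — financial account: increase in resident deposits held at foreign banks 598.4, new loans extended by domestic banks to foreign borrowers 1059.7, purchases of foreign government bonds by domestic residents 646.1, inward foreign direct investment in the manufacturing sector 1858.9; capital account: sale of embassy land to a foreign government 89.1, debt forgiveness received from foreign official creditors 173.4; primary income: compensation paid to foreign seasonal workers 170.7, dividends received from foreign subsidiaries of resident firms 283.5; secondary income: official foreign aid grants received (current) 311.6, personal remittances sent abroad by immigrant workers 318.1, personal remittances received from nationals working abroad 850.9.)

-511.7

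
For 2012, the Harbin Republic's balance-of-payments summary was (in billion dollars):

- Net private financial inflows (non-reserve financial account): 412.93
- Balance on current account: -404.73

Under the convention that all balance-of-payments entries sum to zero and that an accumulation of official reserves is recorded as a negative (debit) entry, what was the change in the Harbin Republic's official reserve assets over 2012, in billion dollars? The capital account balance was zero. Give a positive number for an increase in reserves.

8.20

Official reserve transactions balance = -((-404.73) + 412.93) = -8.20
An accumulation of reserves is recorded as a debit (negative entry), so the change in the stock of reserves is the negative of that balance.
Change in official reserves = -(-8.20) = 8.20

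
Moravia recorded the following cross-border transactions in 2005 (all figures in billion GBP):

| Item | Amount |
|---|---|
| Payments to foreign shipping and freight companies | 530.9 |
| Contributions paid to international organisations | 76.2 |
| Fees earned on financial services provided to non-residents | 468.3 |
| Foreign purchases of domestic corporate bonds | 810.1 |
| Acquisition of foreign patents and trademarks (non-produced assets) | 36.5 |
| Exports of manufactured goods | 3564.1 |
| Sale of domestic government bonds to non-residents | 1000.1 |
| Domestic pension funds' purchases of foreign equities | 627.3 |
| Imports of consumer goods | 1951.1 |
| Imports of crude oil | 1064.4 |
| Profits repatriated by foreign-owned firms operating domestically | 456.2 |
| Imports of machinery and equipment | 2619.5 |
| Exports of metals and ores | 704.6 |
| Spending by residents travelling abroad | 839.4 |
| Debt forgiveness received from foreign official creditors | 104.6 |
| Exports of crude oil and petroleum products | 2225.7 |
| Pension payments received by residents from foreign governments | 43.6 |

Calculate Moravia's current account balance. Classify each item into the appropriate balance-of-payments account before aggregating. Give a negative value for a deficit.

-531.4

Goods: -1951.1 + 3564.1 + 704.6 - 2619.5 - 1064.4 + 2225.7 = 859.4
Services: -839.4 - 530.9 + 468.3 = -902.0
Primary income: -456.2
Secondary income: 43.6 - 76.2 = -32.6
Current account = 859.4 + (-902.0) + (-456.2) + (-32.6) = -531.4
(Excluded from the current account — financial account: foreign purchases of domestic corporate bonds 810.1, sale of domestic government bonds to non-residents 1000.1, domestic pension funds' purchases of foreign equities 627.3; capital account: acquisition of foreign patents and trademarks (non-produced assets) 36.5, debt forgiveness received from foreign official creditors 104.6.)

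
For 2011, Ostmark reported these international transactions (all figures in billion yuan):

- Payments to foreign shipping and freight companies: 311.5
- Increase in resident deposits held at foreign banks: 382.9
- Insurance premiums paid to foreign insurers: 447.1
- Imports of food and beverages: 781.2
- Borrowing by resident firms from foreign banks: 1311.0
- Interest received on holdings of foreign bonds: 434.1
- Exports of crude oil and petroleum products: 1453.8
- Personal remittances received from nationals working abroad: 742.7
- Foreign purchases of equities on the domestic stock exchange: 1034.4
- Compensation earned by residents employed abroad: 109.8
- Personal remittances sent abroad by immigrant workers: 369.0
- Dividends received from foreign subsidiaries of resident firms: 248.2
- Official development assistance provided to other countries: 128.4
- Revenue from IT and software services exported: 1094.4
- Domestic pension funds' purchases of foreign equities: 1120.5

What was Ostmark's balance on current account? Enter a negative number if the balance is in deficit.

2045.8

Goods: -781.2 + 1453.8 = 672.6
Services: -311.5 - 447.1 + 1094.4 = 335.8
Primary income: 434.1 + 109.8 + 248.2 = 792.1
Secondary income: -128.4 - 369.0 + 742.7 = 245.3
Current account = 672.6 + 335.8 + 792.1 + 245.3 = 2045.8
(Excluded from the current account — financial account: increase in resident deposits held at foreign banks 382.9, borrowing by resident firms from foreign banks 1311.0, foreign purchases of equities on the domestic stock exchange 1034.4, domestic pension funds' purchases of foreign equities 1120.5.)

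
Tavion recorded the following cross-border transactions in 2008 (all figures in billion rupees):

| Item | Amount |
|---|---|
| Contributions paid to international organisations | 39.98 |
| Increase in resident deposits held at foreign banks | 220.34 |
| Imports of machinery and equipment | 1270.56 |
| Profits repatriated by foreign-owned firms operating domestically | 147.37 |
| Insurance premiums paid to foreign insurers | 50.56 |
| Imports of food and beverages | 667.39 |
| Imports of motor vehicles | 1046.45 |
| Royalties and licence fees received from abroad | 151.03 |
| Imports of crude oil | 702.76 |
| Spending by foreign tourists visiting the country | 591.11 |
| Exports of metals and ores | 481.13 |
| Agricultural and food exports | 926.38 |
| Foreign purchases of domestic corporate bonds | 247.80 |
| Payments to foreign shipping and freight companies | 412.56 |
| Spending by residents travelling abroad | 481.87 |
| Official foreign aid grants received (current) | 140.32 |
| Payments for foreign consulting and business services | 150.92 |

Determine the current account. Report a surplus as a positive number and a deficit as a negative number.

Goods: 926.38 + 481.13 - 1046.45 - 702.76 - 1270.56 - 667.39 = -2279.65
Services: -481.87 + 151.03 - 412.56 - 150.92 + 591.11 - 50.56 = -353.77
Primary income: -147.37
Secondary income: 140.32 - 39.98 = 100.34
Current account = (-2279.65) + (-353.77) + (-147.37) + 100.34 = -2680.45
(Excluded from the current account — financial account: increase in resident deposits held at foreign banks 220.34, foreign purchases of domestic corporate bonds 247.80.)

-2680.45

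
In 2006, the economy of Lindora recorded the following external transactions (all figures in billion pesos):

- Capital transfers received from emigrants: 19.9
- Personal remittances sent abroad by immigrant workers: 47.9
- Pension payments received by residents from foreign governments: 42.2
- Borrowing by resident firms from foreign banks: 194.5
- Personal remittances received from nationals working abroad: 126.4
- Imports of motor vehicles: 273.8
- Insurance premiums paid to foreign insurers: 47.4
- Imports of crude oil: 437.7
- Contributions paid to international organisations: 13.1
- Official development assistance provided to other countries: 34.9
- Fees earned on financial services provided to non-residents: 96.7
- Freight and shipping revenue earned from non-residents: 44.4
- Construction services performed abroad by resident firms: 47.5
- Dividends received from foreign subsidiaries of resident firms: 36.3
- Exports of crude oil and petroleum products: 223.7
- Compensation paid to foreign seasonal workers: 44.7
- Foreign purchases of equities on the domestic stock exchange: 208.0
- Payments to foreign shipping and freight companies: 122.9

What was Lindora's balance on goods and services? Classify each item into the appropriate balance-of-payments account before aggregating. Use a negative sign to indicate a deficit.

Goods: 223.7 - 273.8 - 437.7 = -487.8
Services: 44.4 - 47.4 + 47.5 + 96.7 - 122.9 = 18.3
Trade balance = -487.8 + 18.3 = -469.5
(Excluded from the trade balance — capital account: capital transfers received from emigrants 19.9; secondary income: personal remittances sent abroad by immigrant workers 47.9, pension payments received by residents from foreign governments 42.2, personal remittances received from nationals working abroad 126.4, contributions paid to international organisations 13.1, official development assistance provided to other countries 34.9; financial account: borrowing by resident firms from foreign banks 194.5, foreign purchases of equities on the domestic stock exchange 208.0; primary income: dividends received from foreign subsidiaries of resident firms 36.3, compensation paid to foreign seasonal workers 44.7.)

-469.5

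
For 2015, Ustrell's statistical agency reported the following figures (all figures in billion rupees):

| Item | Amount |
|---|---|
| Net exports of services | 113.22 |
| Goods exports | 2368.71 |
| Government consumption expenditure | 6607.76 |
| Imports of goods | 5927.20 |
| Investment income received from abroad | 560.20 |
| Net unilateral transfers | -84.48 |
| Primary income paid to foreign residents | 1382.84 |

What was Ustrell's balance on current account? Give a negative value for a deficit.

-4352.39

Goods balance = 2368.71 - 5927.20 = -3558.49
Services balance = 113.22
Trade balance (goods + services) = -3558.49 + 113.22 = -3445.27
Net primary income = 560.20 - 1382.84 = -822.64
Net secondary income = -84.48
Current account = -3445.27 + (-822.64) + (-84.48) = -4352.39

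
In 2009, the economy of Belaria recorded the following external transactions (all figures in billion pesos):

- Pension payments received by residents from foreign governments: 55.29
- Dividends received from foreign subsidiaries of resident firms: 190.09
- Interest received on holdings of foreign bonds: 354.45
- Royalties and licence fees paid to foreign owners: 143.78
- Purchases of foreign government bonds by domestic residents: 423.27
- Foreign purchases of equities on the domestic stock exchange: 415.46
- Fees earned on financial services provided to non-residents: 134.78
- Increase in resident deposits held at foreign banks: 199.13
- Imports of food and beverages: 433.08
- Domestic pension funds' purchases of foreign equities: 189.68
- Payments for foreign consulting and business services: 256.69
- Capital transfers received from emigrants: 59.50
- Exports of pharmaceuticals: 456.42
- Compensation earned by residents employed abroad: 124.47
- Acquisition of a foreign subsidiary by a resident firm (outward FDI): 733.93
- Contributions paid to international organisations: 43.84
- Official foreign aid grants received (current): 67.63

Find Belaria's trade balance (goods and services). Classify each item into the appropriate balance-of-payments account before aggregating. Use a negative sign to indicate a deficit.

Goods: 456.42 - 433.08 = 23.34
Services: 134.78 - 256.69 - 143.78 = -265.69
Trade balance = 23.34 + (-265.69) = -242.35
(Excluded from the trade balance — secondary income: pension payments received by residents from foreign governments 55.29, contributions paid to international organisations 43.84, official foreign aid grants received (current) 67.63; primary income: dividends received from foreign subsidiaries of resident firms 190.09, interest received on holdings of foreign bonds 354.45, compensation earned by residents employed abroad 124.47; financial account: purchases of foreign government bonds by domestic residents 423.27, foreign purchases of equities on the domestic stock exchange 415.46, increase in resident deposits held at foreign banks 199.13, domestic pension funds' purchases of foreign equities 189.68, acquisition of a foreign subsidiary by a resident firm (outward FDI) 733.93; capital account: capital transfers received from emigrants 59.50.)

-242.35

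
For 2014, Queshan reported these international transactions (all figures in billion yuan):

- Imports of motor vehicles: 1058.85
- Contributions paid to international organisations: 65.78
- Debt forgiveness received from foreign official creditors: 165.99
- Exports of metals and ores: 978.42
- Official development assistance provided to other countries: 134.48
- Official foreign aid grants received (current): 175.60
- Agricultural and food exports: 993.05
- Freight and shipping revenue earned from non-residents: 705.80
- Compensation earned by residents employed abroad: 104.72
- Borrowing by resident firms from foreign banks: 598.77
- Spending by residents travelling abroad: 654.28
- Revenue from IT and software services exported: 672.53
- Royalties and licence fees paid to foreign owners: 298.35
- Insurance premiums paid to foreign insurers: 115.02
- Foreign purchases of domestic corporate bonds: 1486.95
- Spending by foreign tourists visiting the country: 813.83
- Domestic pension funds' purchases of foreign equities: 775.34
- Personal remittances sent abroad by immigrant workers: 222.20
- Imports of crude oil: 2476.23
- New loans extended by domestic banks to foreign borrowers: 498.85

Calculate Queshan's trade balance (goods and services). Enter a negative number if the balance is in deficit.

Goods: -2476.23 + 993.05 + 978.42 - 1058.85 = -1563.61
Services: -298.35 + 672.53 - 115.02 + 813.83 + 705.80 - 654.28 = 1124.51
Trade balance = -1563.61 + 1124.51 = -439.10
(Excluded from the trade balance — secondary income: contributions paid to international organisations 65.78, official development assistance provided to other countries 134.48, official foreign aid grants received (current) 175.60, personal remittances sent abroad by immigrant workers 222.20; capital account: debt forgiveness received from foreign official creditors 165.99; primary income: compensation earned by residents employed abroad 104.72; financial account: borrowing by resident firms from foreign banks 598.77, foreign purchases of domestic corporate bonds 1486.95, domestic pension funds' purchases of foreign equities 775.34, new loans extended by domestic banks to foreign borrowers 498.85.)

-439.10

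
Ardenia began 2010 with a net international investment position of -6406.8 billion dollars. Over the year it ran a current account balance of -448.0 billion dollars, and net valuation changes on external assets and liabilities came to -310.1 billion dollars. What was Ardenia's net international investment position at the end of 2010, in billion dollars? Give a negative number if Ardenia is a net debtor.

Change in NIIP = current account + net valuation change = -448.0 + (-310.1) = -758.1
End-of-year NIIP = -6406.8 + (-758.1) = -7164.9

-7164.9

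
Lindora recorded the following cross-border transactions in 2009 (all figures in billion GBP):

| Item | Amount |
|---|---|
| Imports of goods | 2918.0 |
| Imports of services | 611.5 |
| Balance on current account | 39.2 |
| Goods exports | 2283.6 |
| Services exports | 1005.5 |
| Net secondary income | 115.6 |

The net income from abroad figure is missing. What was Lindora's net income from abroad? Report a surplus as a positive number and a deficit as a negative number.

164.0

Current account = goods balance + services balance + net primary income + net secondary income
Sum of the known components = -124.8
Net income from abroad = CA - (known components) = 39.2 - (-124.8) = 164.0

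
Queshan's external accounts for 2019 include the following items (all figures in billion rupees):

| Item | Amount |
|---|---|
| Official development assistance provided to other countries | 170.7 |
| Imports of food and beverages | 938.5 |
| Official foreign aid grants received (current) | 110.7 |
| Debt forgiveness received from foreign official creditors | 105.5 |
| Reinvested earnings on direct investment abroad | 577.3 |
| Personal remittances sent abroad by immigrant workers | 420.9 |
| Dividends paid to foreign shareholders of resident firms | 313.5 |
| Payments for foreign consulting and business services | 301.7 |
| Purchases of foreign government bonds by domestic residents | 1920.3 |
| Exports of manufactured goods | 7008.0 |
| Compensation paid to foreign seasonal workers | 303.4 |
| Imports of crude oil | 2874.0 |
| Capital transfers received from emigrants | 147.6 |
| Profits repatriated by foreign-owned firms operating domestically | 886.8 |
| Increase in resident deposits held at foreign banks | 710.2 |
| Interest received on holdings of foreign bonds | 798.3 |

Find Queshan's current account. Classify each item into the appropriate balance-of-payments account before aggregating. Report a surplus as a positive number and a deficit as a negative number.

Goods: 7008.0 - 938.5 - 2874.0 = 3195.5
Services: -301.7
Primary income: -886.8 - 313.5 + 798.3 + 577.3 - 303.4 = -128.1
Secondary income: -420.9 - 170.7 + 110.7 = -480.9
Current account = 3195.5 + (-301.7) + (-128.1) + (-480.9) = 2284.8
(Excluded from the current account — capital account: debt forgiveness received from foreign official creditors 105.5, capital transfers received from emigrants 147.6; financial account: purchases of foreign government bonds by domestic residents 1920.3, increase in resident deposits held at foreign banks 710.2.)

2284.8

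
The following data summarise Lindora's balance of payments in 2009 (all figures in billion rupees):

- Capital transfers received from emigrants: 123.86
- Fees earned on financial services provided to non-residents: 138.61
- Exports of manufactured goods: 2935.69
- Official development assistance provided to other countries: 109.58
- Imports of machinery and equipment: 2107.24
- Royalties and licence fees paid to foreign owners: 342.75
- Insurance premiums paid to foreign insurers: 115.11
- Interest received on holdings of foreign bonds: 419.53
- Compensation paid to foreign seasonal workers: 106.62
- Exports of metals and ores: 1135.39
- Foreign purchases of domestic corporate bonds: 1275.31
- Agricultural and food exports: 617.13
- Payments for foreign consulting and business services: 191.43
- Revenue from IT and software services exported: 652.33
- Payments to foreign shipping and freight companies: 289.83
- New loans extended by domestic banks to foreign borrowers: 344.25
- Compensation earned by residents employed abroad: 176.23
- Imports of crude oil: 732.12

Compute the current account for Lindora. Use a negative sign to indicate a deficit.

2080.23

Goods: -2107.24 + 617.13 - 732.12 + 1135.39 + 2935.69 = 1848.85
Services: 138.61 - 191.43 + 652.33 - 115.11 - 342.75 - 289.83 = -148.18
Primary income: 419.53 - 106.62 + 176.23 = 489.14
Secondary income: -109.58
Current account = 1848.85 + (-148.18) + 489.14 + (-109.58) = 2080.23
(Excluded from the current account — capital account: capital transfers received from emigrants 123.86; financial account: foreign purchases of domestic corporate bonds 1275.31, new loans extended by domestic banks to foreign borrowers 344.25.)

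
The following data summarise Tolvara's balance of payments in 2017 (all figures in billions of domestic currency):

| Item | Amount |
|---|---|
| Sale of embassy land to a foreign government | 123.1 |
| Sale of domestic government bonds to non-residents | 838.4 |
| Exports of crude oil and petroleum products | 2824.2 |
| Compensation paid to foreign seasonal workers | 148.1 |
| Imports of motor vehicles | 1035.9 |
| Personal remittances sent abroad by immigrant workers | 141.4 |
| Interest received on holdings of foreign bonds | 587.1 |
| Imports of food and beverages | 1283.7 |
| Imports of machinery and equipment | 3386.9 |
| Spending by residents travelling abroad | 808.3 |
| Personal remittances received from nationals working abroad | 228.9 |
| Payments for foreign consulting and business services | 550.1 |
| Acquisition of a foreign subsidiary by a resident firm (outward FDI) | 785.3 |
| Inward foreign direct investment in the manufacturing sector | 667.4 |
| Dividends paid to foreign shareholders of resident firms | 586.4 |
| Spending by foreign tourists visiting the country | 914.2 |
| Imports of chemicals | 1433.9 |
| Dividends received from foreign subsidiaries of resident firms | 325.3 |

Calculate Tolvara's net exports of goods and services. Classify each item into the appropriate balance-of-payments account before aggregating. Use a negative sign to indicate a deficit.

-4760.4

Goods: -1433.9 + 2824.2 - 1035.9 - 3386.9 - 1283.7 = -4316.2
Services: 914.2 - 808.3 - 550.1 = -444.2
Trade balance = -4316.2 + (-444.2) = -4760.4
(Excluded from the trade balance — capital account: sale of embassy land to a foreign government 123.1; financial account: sale of domestic government bonds to non-residents 838.4, acquisition of a foreign subsidiary by a resident firm (outward FDI) 785.3, inward foreign direct investment in the manufacturing sector 667.4; primary income: compensation paid to foreign seasonal workers 148.1, interest received on holdings of foreign bonds 587.1, dividends paid to foreign shareholders of resident firms 586.4, dividends received from foreign subsidiaries of resident firms 325.3; secondary income: personal remittances sent abroad by immigrant workers 141.4, personal remittances received from nationals working abroad 228.9.)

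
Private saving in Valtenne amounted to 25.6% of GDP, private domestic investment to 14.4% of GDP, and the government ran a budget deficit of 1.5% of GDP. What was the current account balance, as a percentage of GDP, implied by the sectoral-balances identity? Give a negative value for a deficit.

By the sectoral-balances identity, CA = (S_private - I) + (T - G).
Private balance = 25.6 - 14.4 = 11.2
Government balance (T - G) = -1.5
CA = 11.2 + (-1.5) = 9.7

9.7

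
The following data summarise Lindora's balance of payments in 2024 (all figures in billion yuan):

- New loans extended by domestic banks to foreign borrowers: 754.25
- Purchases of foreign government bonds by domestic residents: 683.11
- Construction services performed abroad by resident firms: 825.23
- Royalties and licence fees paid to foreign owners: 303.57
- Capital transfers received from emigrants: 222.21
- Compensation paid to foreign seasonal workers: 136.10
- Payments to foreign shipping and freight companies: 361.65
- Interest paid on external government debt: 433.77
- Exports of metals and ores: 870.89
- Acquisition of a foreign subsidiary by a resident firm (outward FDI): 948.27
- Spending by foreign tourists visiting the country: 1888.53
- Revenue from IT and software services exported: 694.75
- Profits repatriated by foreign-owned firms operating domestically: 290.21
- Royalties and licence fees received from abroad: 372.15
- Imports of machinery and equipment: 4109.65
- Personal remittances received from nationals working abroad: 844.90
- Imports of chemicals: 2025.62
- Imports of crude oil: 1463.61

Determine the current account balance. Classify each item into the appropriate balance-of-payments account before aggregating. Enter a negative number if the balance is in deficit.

-3627.73

Goods: 870.89 - 1463.61 - 2025.62 - 4109.65 = -6727.99
Services: 372.15 + 694.75 + 1888.53 - 361.65 - 303.57 + 825.23 = 3115.44
Primary income: -290.21 - 136.10 - 433.77 = -860.08
Secondary income: 844.90
Current account = (-6727.99) + 3115.44 + (-860.08) + 844.90 = -3627.73
(Excluded from the current account — financial account: new loans extended by domestic banks to foreign borrowers 754.25, purchases of foreign government bonds by domestic residents 683.11, acquisition of a foreign subsidiary by a resident firm (outward FDI) 948.27; capital account: capital transfers received from emigrants 222.21.)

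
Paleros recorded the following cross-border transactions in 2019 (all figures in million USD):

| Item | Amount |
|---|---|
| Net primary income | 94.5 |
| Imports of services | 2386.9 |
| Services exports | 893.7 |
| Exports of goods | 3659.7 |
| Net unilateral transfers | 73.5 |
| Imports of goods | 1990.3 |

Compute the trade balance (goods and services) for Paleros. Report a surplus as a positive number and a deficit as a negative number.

Goods balance = 3659.7 - 1990.3 = 1669.4
Services balance = 893.7 - 2386.9 = -1493.2
Trade balance (goods + services) = 1669.4 + (-1493.2) = 176.2

176.2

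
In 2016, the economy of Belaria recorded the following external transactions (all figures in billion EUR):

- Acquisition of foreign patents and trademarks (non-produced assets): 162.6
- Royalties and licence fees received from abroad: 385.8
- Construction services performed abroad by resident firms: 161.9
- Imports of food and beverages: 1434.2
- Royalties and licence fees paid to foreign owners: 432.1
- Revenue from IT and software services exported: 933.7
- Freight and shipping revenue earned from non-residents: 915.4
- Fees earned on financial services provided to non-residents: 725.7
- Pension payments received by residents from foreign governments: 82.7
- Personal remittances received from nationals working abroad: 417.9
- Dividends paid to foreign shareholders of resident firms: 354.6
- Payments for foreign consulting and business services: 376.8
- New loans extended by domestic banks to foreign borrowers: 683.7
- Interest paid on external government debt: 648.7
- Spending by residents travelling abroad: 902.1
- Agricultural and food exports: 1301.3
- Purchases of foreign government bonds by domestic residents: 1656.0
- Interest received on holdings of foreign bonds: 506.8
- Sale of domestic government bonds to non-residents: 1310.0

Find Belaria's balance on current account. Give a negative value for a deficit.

Goods: -1434.2 + 1301.3 = -132.9
Services: -376.8 + 161.9 - 902.1 + 725.7 - 432.1 + 385.8 + 933.7 + 915.4 = 1411.5
Primary income: -648.7 + 506.8 - 354.6 = -496.5
Secondary income: 82.7 + 417.9 = 500.6
Current account = (-132.9) + 1411.5 + (-496.5) + 500.6 = 1282.7
(Excluded from the current account — capital account: acquisition of foreign patents and trademarks (non-produced assets) 162.6; financial account: new loans extended by domestic banks to foreign borrowers 683.7, purchases of foreign government bonds by domestic residents 1656.0, sale of domestic government bonds to non-residents 1310.0.)

1282.7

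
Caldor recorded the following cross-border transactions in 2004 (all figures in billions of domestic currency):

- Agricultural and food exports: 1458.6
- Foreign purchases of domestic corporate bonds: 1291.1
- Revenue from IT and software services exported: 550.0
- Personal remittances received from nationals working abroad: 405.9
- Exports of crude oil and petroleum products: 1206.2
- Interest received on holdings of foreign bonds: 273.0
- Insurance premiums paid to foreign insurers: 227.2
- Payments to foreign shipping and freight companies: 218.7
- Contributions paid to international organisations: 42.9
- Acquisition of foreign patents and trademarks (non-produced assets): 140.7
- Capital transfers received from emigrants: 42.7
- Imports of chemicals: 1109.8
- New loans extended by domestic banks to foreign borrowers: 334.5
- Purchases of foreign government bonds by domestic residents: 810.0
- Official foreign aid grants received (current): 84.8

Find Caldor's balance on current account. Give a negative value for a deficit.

2379.9

Goods: 1458.6 - 1109.8 + 1206.2 = 1555.0
Services: 550.0 - 218.7 - 227.2 = 104.1
Primary income: 273.0
Secondary income: 405.9 - 42.9 + 84.8 = 447.8
Current account = 1555.0 + 104.1 + 273.0 + 447.8 = 2379.9
(Excluded from the current account — financial account: foreign purchases of domestic corporate bonds 1291.1, new loans extended by domestic banks to foreign borrowers 334.5, purchases of foreign government bonds by domestic residents 810.0; capital account: acquisition of foreign patents and trademarks (non-produced assets) 140.7, capital transfers received from emigrants 42.7.)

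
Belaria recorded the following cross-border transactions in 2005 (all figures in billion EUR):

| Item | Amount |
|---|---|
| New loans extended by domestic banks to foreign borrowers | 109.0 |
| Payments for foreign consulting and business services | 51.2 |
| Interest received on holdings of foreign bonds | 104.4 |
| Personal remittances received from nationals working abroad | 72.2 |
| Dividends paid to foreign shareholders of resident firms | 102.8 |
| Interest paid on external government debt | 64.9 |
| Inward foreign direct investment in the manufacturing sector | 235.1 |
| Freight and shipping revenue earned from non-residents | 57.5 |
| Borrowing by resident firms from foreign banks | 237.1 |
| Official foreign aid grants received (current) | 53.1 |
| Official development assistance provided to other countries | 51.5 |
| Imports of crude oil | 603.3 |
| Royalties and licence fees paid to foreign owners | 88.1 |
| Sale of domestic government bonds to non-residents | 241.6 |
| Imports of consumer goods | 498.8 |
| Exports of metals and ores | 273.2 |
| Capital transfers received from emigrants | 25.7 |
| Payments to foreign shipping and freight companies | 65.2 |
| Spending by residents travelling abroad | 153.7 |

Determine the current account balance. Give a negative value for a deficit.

Goods: -603.3 + 273.2 - 498.8 = -828.9
Services: -153.7 + 57.5 - 65.2 - 88.1 - 51.2 = -300.7
Primary income: 104.4 - 64.9 - 102.8 = -63.3
Secondary income: -51.5 + 72.2 + 53.1 = 73.8
Current account = (-828.9) + (-300.7) + (-63.3) + 73.8 = -1119.1
(Excluded from the current account — financial account: new loans extended by domestic banks to foreign borrowers 109.0, inward foreign direct investment in the manufacturing sector 235.1, borrowing by resident firms from foreign banks 237.1, sale of domestic government bonds to non-residents 241.6; capital account: capital transfers received from emigrants 25.7.)

-1119.1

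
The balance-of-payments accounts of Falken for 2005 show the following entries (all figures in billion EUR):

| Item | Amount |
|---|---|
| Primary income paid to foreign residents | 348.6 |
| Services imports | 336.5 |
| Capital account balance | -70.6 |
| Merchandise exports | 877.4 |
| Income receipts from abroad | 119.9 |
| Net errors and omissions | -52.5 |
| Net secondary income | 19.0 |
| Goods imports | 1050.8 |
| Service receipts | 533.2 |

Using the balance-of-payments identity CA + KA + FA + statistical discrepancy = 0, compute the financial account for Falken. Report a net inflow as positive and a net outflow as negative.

Goods balance = 877.4 - 1050.8 = -173.4
Services balance = 533.2 - 336.5 = 196.7
Trade balance (goods + services) = -173.4 + 196.7 = 23.3
Net primary income = 119.9 - 348.6 = -228.7
Net secondary income = 19.0
Current account = 23.3 + (-228.7) + 19.0 = -186.4
Financial account = -(-186.4 + (-70.6) + (-52.5)) = 309.5

309.5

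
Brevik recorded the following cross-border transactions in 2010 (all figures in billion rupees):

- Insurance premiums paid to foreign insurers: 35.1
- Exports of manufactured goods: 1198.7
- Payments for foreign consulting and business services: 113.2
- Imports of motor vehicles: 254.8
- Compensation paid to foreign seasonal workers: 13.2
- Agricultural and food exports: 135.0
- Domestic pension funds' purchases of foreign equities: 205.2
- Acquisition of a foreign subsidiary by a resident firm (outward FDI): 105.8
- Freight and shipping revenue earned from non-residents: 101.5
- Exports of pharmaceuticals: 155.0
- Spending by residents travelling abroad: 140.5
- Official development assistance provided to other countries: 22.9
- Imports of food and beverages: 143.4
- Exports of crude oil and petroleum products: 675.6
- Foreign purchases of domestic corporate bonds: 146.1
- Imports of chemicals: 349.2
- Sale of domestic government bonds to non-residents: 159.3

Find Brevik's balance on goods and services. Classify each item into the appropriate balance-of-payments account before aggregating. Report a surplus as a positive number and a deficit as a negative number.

1229.6

Goods: -143.4 + 155.0 + 135.0 - 349.2 + 675.6 + 1198.7 - 254.8 = 1416.9
Services: 101.5 - 140.5 - 35.1 - 113.2 = -187.3
Trade balance = 1416.9 + (-187.3) = 1229.6
(Excluded from the trade balance — primary income: compensation paid to foreign seasonal workers 13.2; financial account: domestic pension funds' purchases of foreign equities 205.2, acquisition of a foreign subsidiary by a resident firm (outward FDI) 105.8, foreign purchases of domestic corporate bonds 146.1, sale of domestic government bonds to non-residents 159.3; secondary income: official development assistance provided to other countries 22.9.)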